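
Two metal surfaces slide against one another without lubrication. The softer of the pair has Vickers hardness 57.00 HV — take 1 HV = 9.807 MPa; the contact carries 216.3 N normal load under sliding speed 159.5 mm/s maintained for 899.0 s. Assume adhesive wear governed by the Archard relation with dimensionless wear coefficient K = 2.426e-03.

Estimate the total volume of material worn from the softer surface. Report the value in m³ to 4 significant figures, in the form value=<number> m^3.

value=1.346e-07 m^3

The intermediates appear rounded — the algebra keeps full float precision; a single final rounding, at four significant digits.
Sliding speed v = 159.5 mm/s = 0.1595 m/s. Distance L = v·t = 0.1595 m/s × 899.0 s = 143.4 m.
Hardness H = 57.00 HV × 9.807 MPa/HV = 559.0 MPa = 5.590e+08 Pa.
As SI base values: W = 216.3 N, H = 5.590e+08 Pa, K = 2.426e-03.
Apply Archard: V = K·W·L/H = 2.426e-03 · 216.3 · 143.4 / 5.590e+08 = 1.346e-07 m³.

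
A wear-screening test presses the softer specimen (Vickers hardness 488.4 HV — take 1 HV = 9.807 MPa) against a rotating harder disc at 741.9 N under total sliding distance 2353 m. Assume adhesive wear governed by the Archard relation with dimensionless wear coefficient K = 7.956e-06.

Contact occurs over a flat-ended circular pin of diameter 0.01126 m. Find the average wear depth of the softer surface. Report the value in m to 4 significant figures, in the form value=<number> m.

Intermediate values are printed rounded; the algebra keeps full precision, and a single final rounding, at 4 significant digits.
Hardness H = 488.4 HV × 9.807 MPa/HV = 4790 MPa = 4.790e+09 Pa.
Contact area A = π·d²/4 = π·(0.01126 m)²/4 = 9.958e-05 m².
SI base units throughout: W = 741.9 N, H = 4.790e+09 Pa, K = 7.956e-06.
Archard relation: V = K·W·L/H = 7.956e-06 · 741.9 · 2353 / 4.790e+09 = 2.900e-09 m³.
Depth of wear h = V/A = 2.900e-09 / 9.958e-05 = 2.912e-05 m.

value=2.912e-05 m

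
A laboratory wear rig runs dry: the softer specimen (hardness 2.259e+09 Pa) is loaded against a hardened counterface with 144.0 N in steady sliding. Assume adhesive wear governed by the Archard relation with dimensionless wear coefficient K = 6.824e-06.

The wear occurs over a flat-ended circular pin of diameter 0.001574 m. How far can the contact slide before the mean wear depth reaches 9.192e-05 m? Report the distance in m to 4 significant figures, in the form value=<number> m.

The computation carries full precision. Intermediate values are printed rounded; a single final rounding to 4 significant figures.
Contact area A = π·d²/4 = π·(0.001574 m)²/4 = 1.946e-06 m².
In SI base units, W = 144.0 N, H = 2.259e+09 Pa, K = 6.824e-06.
Volume at the limit: V_lim = h_lim·A = 9.192e-05 · 1.946e-06 = 1.789e-10 m³.
Sliding life L = V_lim·H/(K·W) = 1.789e-10 · 2.259e+09 / (6.824e-06 · 144.0) = 411.2 m.

value=411.2 m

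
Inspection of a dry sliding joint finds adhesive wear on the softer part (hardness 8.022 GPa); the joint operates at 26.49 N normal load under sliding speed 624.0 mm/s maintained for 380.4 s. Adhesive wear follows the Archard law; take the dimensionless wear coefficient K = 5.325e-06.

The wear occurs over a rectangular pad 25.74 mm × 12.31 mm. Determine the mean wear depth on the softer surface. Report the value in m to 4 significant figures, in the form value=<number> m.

value=1.317e-08 m

Intermediate values are shown rounded — all working math runs at full float precision; rounded once at the end: four significant figures.
Convert: Sliding speed v = 624.0 mm/s = 0.6240 m/s. Distance covered L = v·t = 0.6240 m/s × 380.4 s = 237.4 m.
Convert: Hardness H = 8.022 GPa = 8.022e+09 Pa.
Convert: Pad sides 25.74 mm × 12.31 mm = 0.02574 m × 0.01231 m. Contact area A = 0.02574 m × 0.01231 m = 3.169e-04 m².
Collected in SI base units: W = 26.49 N, H = 8.022e+09 Pa, K = 5.325e-06.
Apply Archard: V = K·W·L/H = 5.325e-06 · 26.49 · 237.4 / 8.022e+09 = 4.174e-12 m³.
Wear depth h = V/A = 4.174e-12 / 3.169e-04 = 1.317e-08 m.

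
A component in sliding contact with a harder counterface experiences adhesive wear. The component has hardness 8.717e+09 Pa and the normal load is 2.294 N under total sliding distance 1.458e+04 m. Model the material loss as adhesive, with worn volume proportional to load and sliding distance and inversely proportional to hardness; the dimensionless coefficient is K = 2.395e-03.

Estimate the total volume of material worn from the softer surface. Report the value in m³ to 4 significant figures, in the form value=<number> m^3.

All arithmetic carries full precision, and shown intermediates are rounded; rounded once at the end to 4 significant figures.
Expressed in SI base units: W = 2.294 N, H = 8.717e+09 Pa, K = 2.395e-03.
Volume removed: V = K·W·L/H = 2.395e-03 · 2.294 · 1.458e+04 / 8.717e+09 = 9.189e-09 m³.

value=9.189e-09 m^3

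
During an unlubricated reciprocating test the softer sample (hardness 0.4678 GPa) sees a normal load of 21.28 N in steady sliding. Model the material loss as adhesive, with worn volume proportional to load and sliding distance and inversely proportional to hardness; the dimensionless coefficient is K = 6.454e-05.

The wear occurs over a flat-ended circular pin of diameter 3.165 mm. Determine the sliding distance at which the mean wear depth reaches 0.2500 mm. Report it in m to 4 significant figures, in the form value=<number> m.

Each operation runs at exact precision — the intermediates are shown rounded, and one final rounding: four significant digits.
Hardness H = 0.4678 GPa = 4.678e+08 Pa.
Pin diameter d = 3.165 mm = 0.003165 m. Contact area A = π·d²/4 = π·(0.003165 m)²/4 = 7.868e-06 m².
Depth limit h_lim = 0.2500 mm = 2.500e-04 m.
As SI base values: W = 21.28 N, H = 4.678e+08 Pa, K = 6.454e-05.
Allowed volume V_lim = h_lim·A = 2.500e-04 · 7.868e-06 = 1.967e-09 m³.
So the life L = V_lim·H/(K·W) = 1.967e-09 · 4.678e+08 / (6.454e-05 · 21.28) = 669.9 m.

value=669.9 m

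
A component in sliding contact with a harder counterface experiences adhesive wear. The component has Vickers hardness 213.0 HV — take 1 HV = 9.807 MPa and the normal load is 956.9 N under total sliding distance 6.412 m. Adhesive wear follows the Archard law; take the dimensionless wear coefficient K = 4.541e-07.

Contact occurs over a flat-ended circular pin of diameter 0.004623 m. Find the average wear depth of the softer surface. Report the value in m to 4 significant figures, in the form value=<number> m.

value=7.946e-08 m

Displayed values are rounded; the computation runs at full float precision; one last rounding: 4 significant figures.
Convert: Hardness H = 213.0 HV × 9.807 MPa/HV = 2089 MPa = 2.089e+09 Pa.
Convert: Contact area A = π·d²/4 = π·(0.004623 m)²/4 = 1.679e-05 m².
Collected in SI base units: W = 956.9 N, H = 2.089e+09 Pa, K = 4.541e-07.
Archard volume V = K·W·L/H = 4.541e-07 · 956.9 · 6.412 / 2.089e+09 = 1.334e-12 m³.
Average depth h = V/A = 1.334e-12 / 1.679e-05 = 7.946e-08 m.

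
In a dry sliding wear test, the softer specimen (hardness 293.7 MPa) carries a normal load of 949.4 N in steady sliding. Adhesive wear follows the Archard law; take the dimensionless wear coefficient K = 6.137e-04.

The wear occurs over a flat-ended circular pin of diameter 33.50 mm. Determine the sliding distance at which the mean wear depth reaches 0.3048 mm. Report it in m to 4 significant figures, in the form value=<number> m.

value=135.4 m

Every step keeps full precision. Intermediate values are shown rounded. Rounded just once: 4 significant digits.
Convert: Hardness H = 293.7 MPa = 2.937e+08 Pa.
Convert: Pin diameter d = 33.50 mm = 0.03350 m. Contact area A = π·d²/4 = π·(0.03350 m)²/4 = 8.814e-04 m².
Convert: Depth limit h_lim = 0.3048 mm = 3.048e-04 m.
As SI base values: W = 949.4 N, H = 2.937e+08 Pa, K = 6.137e-04.
At the depth limit, V_lim = h_lim·A = 3.048e-04 · 8.814e-04 = 2.687e-07 m³.
Life L = V_lim·H/(K·W) = 2.687e-07 · 2.937e+08 / (6.137e-04 · 949.4) = 135.4 m.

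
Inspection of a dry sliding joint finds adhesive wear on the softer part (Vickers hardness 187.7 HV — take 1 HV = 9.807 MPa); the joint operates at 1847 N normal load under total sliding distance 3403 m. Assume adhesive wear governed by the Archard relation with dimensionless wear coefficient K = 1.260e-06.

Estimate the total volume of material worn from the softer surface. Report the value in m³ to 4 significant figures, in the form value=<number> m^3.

Displayed values are rounded. The algebra keeps exact precision — one last rounding: 4 significant digits.
Hardness H = 187.7 HV × 9.807 MPa/HV = 1841 MPa = 1.841e+09 Pa.
Collected in SI base units: W = 1847 N, H = 1.841e+09 Pa, K = 1.260e-06.
Wear volume V = K·W·L/H = 1.260e-06 · 1847 · 3403 / 1.841e+09 = 4.302e-09 m³.

value=4.302e-09 m^3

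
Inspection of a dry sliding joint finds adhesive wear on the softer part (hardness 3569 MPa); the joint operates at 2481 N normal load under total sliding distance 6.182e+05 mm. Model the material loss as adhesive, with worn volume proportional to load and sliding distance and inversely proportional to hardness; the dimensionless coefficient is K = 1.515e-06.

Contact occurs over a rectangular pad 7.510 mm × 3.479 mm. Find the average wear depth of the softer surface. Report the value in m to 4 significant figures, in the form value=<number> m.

All working math runs at exact precision; intermediates are printed rounded, and a lone final rounding to four significant figures.
Distance covered L = 6.182e+05 mm = 618.2 m.
Hardness H = 3569 MPa = 3.569e+09 Pa.
Pad sides 7.510 mm × 3.479 mm = 0.007510 m × 0.003479 m. Contact area A = 0.007510 m × 0.003479 m = 2.613e-05 m².
Working in SI base units: W = 2481 N, H = 3.569e+09 Pa, K = 1.515e-06.
Volume removed: V = K·W·L/H = 1.515e-06 · 2481 · 618.2 / 3.569e+09 = 6.511e-10 m³.
Average depth h = V/A = 6.511e-10 / 2.613e-05 = 2.492e-05 m.

value=2.492e-05 m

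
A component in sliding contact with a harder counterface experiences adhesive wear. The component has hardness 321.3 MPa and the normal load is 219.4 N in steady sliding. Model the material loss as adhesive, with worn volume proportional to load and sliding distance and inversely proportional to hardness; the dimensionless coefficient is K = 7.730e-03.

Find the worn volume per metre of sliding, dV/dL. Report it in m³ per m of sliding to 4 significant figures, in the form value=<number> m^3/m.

value=5.278e-09 m^3/m

Intermediate values are printed rounded — every step maintains exact precision — a lone final rounding: four significant digits.
Convert: Hardness H = 321.3 MPa = 3.213e+08 Pa.
In SI base units, W = 219.4 N, H = 3.213e+08 Pa, K = 7.730e-03.
Volumetric rate dV/dL = K·W/H, so: 7.730e-03 · 219.4 / 3.213e+08 = 5.278e-09 m³/m.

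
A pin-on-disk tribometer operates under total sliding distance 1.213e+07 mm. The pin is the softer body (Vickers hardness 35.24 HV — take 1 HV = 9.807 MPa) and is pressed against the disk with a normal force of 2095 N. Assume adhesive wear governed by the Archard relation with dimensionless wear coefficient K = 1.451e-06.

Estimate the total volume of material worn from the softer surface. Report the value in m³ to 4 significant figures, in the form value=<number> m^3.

The algebra keeps exact precision — intermediates are printed rounded. Rounded just once, at 4 significant digits.
Convert: The distance L = 1.213e+07 mm = 1.213e+04 m.
Convert: Hardness H = 35.24 HV × 9.807 MPa/HV = 345.6 MPa = 3.456e+08 Pa.
Collected in SI base units: W = 2095 N, H = 3.456e+08 Pa, K = 1.451e-06.
Archard volume V = K·W·L/H = 1.451e-06 · 2095 · 1.213e+04 / 3.456e+08 = 1.067e-07 m³.

value=1.067e-07 m^3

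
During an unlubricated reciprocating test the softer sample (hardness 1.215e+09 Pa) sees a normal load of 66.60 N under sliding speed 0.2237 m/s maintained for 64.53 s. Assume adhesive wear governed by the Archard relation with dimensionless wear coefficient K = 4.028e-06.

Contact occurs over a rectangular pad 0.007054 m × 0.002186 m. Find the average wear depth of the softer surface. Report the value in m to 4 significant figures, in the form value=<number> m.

Each operation runs at full float precision — quoted intermediates are rounded — rounded once at the end to 4 significant figures.
Convert: The distance L = v·t = 0.2237 m/s × 64.53 s = 14.44 m.
Convert: Contact area A = 0.007054 m × 0.002186 m = 1.542e-05 m².
SI base units throughout: W = 66.60 N, H = 1.215e+09 Pa, K = 4.028e-06.
Volume removed: V = K·W·L/H = 4.028e-06 · 66.60 · 14.44 / 1.215e+09 = 3.187e-12 m³.
Mean wear depth h = V/A = 3.187e-12 / 1.542e-05 = 2.067e-07 m.

value=2.067e-07 m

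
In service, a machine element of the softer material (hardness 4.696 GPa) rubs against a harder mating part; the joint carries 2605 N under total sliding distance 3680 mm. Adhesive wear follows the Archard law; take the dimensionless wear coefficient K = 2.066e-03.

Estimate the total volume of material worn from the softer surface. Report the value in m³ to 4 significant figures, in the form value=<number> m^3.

value=4.218e-09 m^3

All arithmetic carries full float precision — intermediate values appear rounded — rounded just once to four significant digits.
Convert: The distance L = 3680 mm = 3.680 m.
Convert: Hardness H = 4.696 GPa = 4.696e+09 Pa.
Expressed in SI base units: W = 2605 N, H = 4.696e+09 Pa, K = 2.066e-03.
Archard volume V = K·W·L/H = 2.066e-03 · 2605 · 3.680 / 4.696e+09 = 4.218e-09 m³.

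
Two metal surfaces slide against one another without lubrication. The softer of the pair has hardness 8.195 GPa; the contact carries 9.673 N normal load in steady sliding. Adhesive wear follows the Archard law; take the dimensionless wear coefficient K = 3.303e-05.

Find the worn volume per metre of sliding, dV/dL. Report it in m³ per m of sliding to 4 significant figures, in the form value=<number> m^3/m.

value=3.899e-14 m^3/m

Displayed values are rounded — the algebra runs at exact precision; rounded just once to 4 significant figures.
Hardness H = 8.195 GPa = 8.195e+09 Pa.
Restated in SI base units: W = 9.673 N, H = 8.195e+09 Pa, K = 3.303e-05.
The wear rate dV/dL = K·W/H, so: 3.303e-05 · 9.673 / 8.195e+09 = 3.899e-14 m³/m.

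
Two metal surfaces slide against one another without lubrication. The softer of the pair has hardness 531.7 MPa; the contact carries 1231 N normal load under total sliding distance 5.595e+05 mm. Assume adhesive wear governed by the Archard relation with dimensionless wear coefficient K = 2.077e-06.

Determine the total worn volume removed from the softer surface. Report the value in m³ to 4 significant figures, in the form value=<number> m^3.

value=2.690e-09 m^3

Intermediate values appear rounded; all arithmetic keeps full precision; one final rounding to 4 significant digits.
Convert: Distance L = 5.595e+05 mm = 559.5 m.
Convert: Hardness H = 531.7 MPa = 5.317e+08 Pa.
SI base units throughout: W = 1231 N, H = 5.317e+08 Pa, K = 2.077e-06.
Archard relation: V = K·W·L/H = 2.077e-06 · 1231 · 559.5 / 5.317e+08 = 2.690e-09 m³.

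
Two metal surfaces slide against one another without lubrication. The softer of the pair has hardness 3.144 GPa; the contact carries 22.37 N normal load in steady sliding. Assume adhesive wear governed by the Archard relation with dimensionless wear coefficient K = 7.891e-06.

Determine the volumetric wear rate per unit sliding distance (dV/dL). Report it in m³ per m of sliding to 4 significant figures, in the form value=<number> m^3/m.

All arithmetic keeps exact precision; intermediate values are displayed rounded — rounded once at the end to 4 significant digits.
Convert: Hardness H = 3.144 GPa = 3.144e+09 Pa.
In SI base units, W = 22.37 N, H = 3.144e+09 Pa, K = 7.891e-06.
Sliding wear rate dV/dL = K·W/H (no L dependence): 7.891e-06 · 22.37 / 3.144e+09 = 5.615e-14 m³/m.

value=5.615e-14 m^3/m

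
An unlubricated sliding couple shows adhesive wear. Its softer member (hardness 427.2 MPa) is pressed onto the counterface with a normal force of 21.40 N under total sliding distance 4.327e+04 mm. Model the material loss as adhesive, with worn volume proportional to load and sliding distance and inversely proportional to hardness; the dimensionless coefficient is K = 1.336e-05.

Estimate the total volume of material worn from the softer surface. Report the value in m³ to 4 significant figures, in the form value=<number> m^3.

value=2.896e-11 m^3

Shown intermediates are rounded, and all arithmetic holds full float precision. Rounded just once, at 4 significant digits.
Convert: The distance L = 4.327e+04 mm = 43.27 m.
Convert: Hardness H = 427.2 MPa = 4.272e+08 Pa.
Collected in SI base units: W = 21.40 N, H = 4.272e+08 Pa, K = 1.336e-05.
The Archard volume V = K·W·L/H = 1.336e-05 · 21.40 · 43.27 / 4.272e+08 = 2.896e-11 m³.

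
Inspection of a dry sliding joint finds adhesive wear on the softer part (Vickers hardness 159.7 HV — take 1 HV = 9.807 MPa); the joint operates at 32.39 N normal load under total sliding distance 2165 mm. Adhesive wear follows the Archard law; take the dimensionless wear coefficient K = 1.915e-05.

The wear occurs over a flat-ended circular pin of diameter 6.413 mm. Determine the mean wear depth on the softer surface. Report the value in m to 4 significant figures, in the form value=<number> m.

The algebra runs at full precision — intermediate values are printed rounded; a single final rounding, at 4 significant figures.
Convert: Sliding distance L = 2165 mm = 2.165 m.
Convert: Hardness H = 159.7 HV × 9.807 MPa/HV = 1566 MPa = 1.566e+09 Pa.
Convert: Pin diameter d = 6.413 mm = 0.006413 m. Contact area A = π·d²/4 = π·(0.006413 m)²/4 = 3.230e-05 m².
SI base units throughout: W = 32.39 N, H = 1.566e+09 Pa, K = 1.915e-05.
The Archard volume V = K·W·L/H = 1.915e-05 · 32.39 · 2.165 / 1.566e+09 = 8.574e-13 m³.
Average depth h = V/A = 8.574e-13 / 3.230e-05 = 2.655e-08 m.

value=2.655e-08 m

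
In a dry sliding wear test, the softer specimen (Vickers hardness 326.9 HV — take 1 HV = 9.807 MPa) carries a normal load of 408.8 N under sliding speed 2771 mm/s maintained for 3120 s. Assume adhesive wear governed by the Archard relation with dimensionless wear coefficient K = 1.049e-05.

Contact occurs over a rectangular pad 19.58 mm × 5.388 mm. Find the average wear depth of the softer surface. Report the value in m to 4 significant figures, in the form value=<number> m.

Intermediate values are printed rounded. Every step carries full precision; rounded once at the end to four significant digits.
Sliding speed v = 2771 mm/s = 2.771 m/s. Sliding distance L = v·t = 2.771 m/s × 3120 s = 8646 m.
Hardness H = 326.9 HV × 9.807 MPa/HV = 3206 MPa = 3.206e+09 Pa.
Pad sides 19.58 mm × 5.388 mm = 0.01958 m × 0.005388 m. Contact area A = 0.01958 m × 0.005388 m = 1.055e-04 m².
In SI base units: W = 408.8 N, H = 3.206e+09 Pa, K = 1.049e-05.
Worn volume V = K·W·L/H = 1.049e-05 · 408.8 · 8646 / 3.206e+09 = 1.156e-08 m³.
Mean depth h = V/A = 1.156e-08 / 1.055e-04 = 1.096e-04 m.

value=1.096e-04 m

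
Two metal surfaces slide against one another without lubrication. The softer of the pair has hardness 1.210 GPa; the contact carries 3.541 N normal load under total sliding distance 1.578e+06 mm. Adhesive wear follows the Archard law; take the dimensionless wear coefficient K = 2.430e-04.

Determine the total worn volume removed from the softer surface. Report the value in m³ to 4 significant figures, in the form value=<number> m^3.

value=1.122e-09 m^3

The computation maintains full float precision, and the intermediates are shown rounded — one final rounding, at 4 significant digits.
Sliding distance L = 1.578e+06 mm = 1578 m.
Hardness H = 1.210 GPa = 1.210e+09 Pa.
In SI base units, W = 3.541 N, H = 1.210e+09 Pa, K = 2.430e-04.
Apply Archard: V = K·W·L/H = 2.430e-04 · 3.541 · 1578 / 1.210e+09 = 1.122e-09 m³.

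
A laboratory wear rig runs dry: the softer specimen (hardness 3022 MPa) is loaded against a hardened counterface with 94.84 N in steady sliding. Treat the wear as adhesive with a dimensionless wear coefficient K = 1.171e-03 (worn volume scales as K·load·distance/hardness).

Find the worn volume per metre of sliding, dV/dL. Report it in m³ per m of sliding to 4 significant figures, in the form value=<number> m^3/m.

Intermediates are shown rounded, and every step holds exact precision; one last rounding, at 4 significant digits.
Hardness H = 3022 MPa = 3.022e+09 Pa.
SI base units throughout: W = 94.84 N, H = 3.022e+09 Pa, K = 1.171e-03.
Sliding wear rate dV/dL = K·W/H (independent of L): 1.171e-03 · 94.84 / 3.022e+09 = 3.675e-11 m³/m.

value=3.675e-11 m^3/m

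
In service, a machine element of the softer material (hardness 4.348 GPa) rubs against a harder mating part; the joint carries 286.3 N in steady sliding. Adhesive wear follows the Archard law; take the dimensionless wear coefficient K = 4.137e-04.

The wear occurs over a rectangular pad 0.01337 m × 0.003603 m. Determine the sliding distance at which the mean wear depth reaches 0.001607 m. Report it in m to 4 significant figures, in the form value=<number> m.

value=2842 m

Intermediate values are shown rounded, and the computation maintains full float precision — one last rounding to 4 significant digits.
Hardness H = 4.348 GPa = 4.348e+09 Pa.
Contact area A = 0.01337 m × 0.003603 m = 4.817e-05 m².
Expressed in SI base units: W = 286.3 N, H = 4.348e+09 Pa, K = 4.137e-04.
Permissible volume V_lim = h_lim·A = 0.001607 · 4.817e-05 = 7.741e-08 m³.
Sliding life L = V_lim·H/(K·W) = 7.741e-08 · 4.348e+09 / (4.137e-04 · 286.3) = 2842 m.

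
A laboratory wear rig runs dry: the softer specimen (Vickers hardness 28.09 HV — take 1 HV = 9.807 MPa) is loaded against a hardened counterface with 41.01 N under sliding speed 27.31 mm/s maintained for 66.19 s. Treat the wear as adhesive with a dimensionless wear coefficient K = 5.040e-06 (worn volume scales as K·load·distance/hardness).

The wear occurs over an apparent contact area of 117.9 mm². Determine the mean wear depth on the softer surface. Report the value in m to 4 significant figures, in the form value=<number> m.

The intermediates are displayed rounded; every step holds full float precision, and a lone final rounding: four significant figures.
Sliding speed v = 27.31 mm/s = 0.02731 m/s. The distance L = v·t = 0.02731 m/s × 66.19 s = 1.808 m.
Hardness H = 28.09 HV × 9.807 MPa/HV = 275.5 MPa = 2.755e+08 Pa.
Contact area A = 117.9 mm² = 1.179e-04 m².
As SI base values: W = 41.01 N, H = 2.755e+08 Pa, K = 5.040e-06.
Volume removed: V = K·W·L/H = 5.040e-06 · 41.01 · 1.808 / 2.755e+08 = 1.356e-12 m³.
Wear depth h = V/A = 1.356e-12 / 1.179e-04 = 1.150e-08 m.

value=1.150e-08 m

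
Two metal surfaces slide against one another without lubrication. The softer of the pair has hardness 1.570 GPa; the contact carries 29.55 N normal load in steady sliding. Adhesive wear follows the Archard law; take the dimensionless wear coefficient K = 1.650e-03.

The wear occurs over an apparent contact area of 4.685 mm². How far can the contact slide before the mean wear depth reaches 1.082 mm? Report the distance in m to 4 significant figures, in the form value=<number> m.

value=163.2 m

The computation keeps exact precision. The intermediates appear rounded — one last rounding, at 4 significant digits.
Convert: Hardness H = 1.570 GPa = 1.570e+09 Pa.
Convert: Contact area A = 4.685 mm² = 4.685e-06 m².
Convert: Depth limit h_lim = 1.082 mm = 0.001082 m.
Restated in SI base units: W = 29.55 N, H = 1.570e+09 Pa, K = 1.650e-03.
At the depth limit, V_lim = h_lim·A = 0.001082 · 4.685e-06 = 5.069e-09 m³.
Inverting, life L = V_lim·H/(K·W) = 5.069e-09 · 1.570e+09 / (1.650e-03 · 29.55) = 163.2 m.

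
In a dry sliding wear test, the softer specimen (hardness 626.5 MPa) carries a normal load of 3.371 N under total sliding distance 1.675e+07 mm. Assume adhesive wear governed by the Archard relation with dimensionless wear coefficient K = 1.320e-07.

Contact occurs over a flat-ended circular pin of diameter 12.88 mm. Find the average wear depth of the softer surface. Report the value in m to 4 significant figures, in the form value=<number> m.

value=9.131e-08 m

The intermediates are displayed rounded — each operation carries exact precision — one last rounding, at 4 significant digits.
Distance covered L = 1.675e+07 mm = 1.675e+04 m.
Hardness H = 626.5 MPa = 6.265e+08 Pa.
Pin diameter d = 12.88 mm = 0.01288 m. Contact area A = π·d²/4 = π·(0.01288 m)²/4 = 1.303e-04 m².
In SI base units, W = 3.371 N, H = 6.265e+08 Pa, K = 1.320e-07.
Wear volume V = K·W·L/H = 1.320e-07 · 3.371 · 1.675e+04 / 6.265e+08 = 1.190e-11 m³.
Mean depth h = V/A = 1.190e-11 / 1.303e-04 = 9.131e-08 m.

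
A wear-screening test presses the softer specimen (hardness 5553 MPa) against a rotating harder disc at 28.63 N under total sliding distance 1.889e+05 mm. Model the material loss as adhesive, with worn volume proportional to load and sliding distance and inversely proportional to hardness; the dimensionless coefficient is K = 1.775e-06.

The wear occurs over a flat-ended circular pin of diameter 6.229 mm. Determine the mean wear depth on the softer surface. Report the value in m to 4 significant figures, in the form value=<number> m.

Every step maintains full precision, and intermediate values appear rounded — one final rounding, at 4 significant digits.
Convert: The distance L = 1.889e+05 mm = 188.9 m.
Convert: Hardness H = 5553 MPa = 5.553e+09 Pa.
Convert: Pin diameter d = 6.229 mm = 0.006229 m. Contact area A = π·d²/4 = π·(0.006229 m)²/4 = 3.047e-05 m².
Collected in SI base units: W = 28.63 N, H = 5.553e+09 Pa, K = 1.775e-06.
Apply Archard: V = K·W·L/H = 1.775e-06 · 28.63 · 188.9 / 5.553e+09 = 1.729e-12 m³.
Mean wear depth h = V/A = 1.729e-12 / 3.047e-05 = 5.673e-08 m.

value=5.673e-08 m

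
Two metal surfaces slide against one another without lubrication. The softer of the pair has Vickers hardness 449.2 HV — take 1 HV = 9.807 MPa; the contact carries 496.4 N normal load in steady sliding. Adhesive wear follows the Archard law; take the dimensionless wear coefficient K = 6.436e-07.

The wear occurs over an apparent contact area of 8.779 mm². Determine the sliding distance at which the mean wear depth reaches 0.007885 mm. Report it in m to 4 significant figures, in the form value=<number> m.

value=954.5 m

Intermediates are displayed rounded — the algebra carries full float precision. Rounded just once to four significant figures.
Hardness H = 449.2 HV × 9.807 MPa/HV = 4405 MPa = 4.405e+09 Pa.
Contact area A = 8.779 mm² = 8.779e-06 m².
Depth limit h_lim = 0.007885 mm = 7.885e-06 m.
In SI base units: W = 496.4 N, H = 4.405e+09 Pa, K = 6.436e-07.
Volume at the limit: V_lim = h_lim·A = 7.885e-06 · 8.779e-06 = 6.922e-11 m³.
So the life L = V_lim·H/(K·W) = 6.922e-11 · 4.405e+09 / (6.436e-07 · 496.4) = 954.5 m.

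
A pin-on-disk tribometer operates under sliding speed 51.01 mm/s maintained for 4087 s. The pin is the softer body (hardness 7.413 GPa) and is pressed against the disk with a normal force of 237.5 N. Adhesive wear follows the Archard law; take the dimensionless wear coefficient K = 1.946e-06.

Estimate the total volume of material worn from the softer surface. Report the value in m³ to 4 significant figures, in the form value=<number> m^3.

value=1.300e-11 m^3

The intermediates are displayed rounded, and the computation keeps exact precision, and a single final rounding, at four significant digits.
Sliding speed v = 51.01 mm/s = 0.05101 m/s. Distance L = v·t = 0.05101 m/s × 4087 s = 208.5 m.
Hardness H = 7.413 GPa = 7.413e+09 Pa.
Working in SI base units: W = 237.5 N, H = 7.413e+09 Pa, K = 1.946e-06.
Worn volume V = K·W·L/H = 1.946e-06 · 237.5 · 208.5 / 7.413e+09 = 1.300e-11 m³.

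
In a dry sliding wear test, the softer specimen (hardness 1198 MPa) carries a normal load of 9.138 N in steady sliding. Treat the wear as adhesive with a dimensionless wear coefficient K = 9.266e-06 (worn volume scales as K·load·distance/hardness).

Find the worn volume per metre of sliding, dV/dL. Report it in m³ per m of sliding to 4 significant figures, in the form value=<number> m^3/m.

value=7.068e-14 m^3/m

The intermediates are shown rounded, and the algebra keeps full precision — rounded just once, at four significant figures.
Convert: Hardness H = 1198 MPa = 1.198e+09 Pa.
SI base units throughout: W = 9.138 N, H = 1.198e+09 Pa, K = 9.266e-06.
Volumetric rate dV/dL = K·W/H (no L dependence): 9.266e-06 · 9.138 / 1.198e+09 = 7.068e-14 m³/m.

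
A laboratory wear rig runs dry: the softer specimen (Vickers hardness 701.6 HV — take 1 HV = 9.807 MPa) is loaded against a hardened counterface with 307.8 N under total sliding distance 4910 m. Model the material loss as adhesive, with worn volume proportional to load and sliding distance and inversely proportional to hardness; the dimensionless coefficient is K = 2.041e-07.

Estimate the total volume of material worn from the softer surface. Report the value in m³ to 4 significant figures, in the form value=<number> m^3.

value=4.483e-11 m^3

Intermediates are displayed rounded. Each operation maintains exact precision, and rounded once at the end to 4 significant figures.
Convert: Hardness H = 701.6 HV × 9.807 MPa/HV = 6881 MPa = 6.881e+09 Pa.
Working in SI base units: W = 307.8 N, H = 6.881e+09 Pa, K = 2.041e-07.
By Archard's law, V = K·W·L/H = 2.041e-07 · 307.8 · 4910 / 6.881e+09 = 4.483e-11 m³.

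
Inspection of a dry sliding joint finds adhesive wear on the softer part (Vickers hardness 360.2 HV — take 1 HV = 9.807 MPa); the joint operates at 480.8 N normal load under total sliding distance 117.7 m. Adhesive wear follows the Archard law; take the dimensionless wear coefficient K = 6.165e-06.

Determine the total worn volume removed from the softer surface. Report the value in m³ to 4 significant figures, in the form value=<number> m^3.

value=9.876e-11 m^3

Every step runs at exact precision; intermediate values appear rounded — rounded once at the end, at four significant figures.
Hardness H = 360.2 HV × 9.807 MPa/HV = 3532 MPa = 3.532e+09 Pa.
Working in SI base units: W = 480.8 N, H = 3.532e+09 Pa, K = 6.165e-06.
Wear volume V = K·W·L/H = 6.165e-06 · 480.8 · 117.7 / 3.532e+09 = 9.876e-11 m³.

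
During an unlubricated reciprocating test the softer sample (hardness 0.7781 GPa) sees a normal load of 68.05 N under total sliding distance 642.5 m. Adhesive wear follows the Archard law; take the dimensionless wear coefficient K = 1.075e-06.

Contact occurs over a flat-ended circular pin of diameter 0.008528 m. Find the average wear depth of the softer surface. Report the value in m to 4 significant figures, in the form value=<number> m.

value=1.058e-06 m

Intermediate values appear rounded, and the algebra runs at full float precision; rounded once at the end, at four significant digits.
Hardness H = 0.7781 GPa = 7.781e+08 Pa.
Contact area A = π·d²/4 = π·(0.008528 m)²/4 = 5.712e-05 m².
SI base units throughout: W = 68.05 N, H = 7.781e+08 Pa, K = 1.075e-06.
Wear volume V = K·W·L/H = 1.075e-06 · 68.05 · 642.5 / 7.781e+08 = 6.041e-11 m³.
Average depth h = V/A = 6.041e-11 / 5.712e-05 = 1.058e-06 m.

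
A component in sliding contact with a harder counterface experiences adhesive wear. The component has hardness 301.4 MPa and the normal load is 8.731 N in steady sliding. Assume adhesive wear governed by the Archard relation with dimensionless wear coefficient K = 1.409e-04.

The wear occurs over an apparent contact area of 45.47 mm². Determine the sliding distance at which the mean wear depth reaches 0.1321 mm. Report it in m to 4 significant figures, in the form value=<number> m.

value=1472 m

All working math maintains full float precision, and displayed values are rounded; rounded once at the end to four significant digits.
Convert: Hardness H = 301.4 MPa = 3.014e+08 Pa.
Convert: Contact area A = 45.47 mm² = 4.547e-05 m².
Convert: Depth limit h_lim = 0.1321 mm = 1.321e-04 m.
SI base units throughout: W = 8.731 N, H = 3.014e+08 Pa, K = 1.409e-04.
Volume at the limit: V_lim = h_lim·A = 1.321e-04 · 4.547e-05 = 6.007e-09 m³.
Sliding life L = V_lim·H/(K·W) = 6.007e-09 · 3.014e+08 / (1.409e-04 · 8.731) = 1472 m.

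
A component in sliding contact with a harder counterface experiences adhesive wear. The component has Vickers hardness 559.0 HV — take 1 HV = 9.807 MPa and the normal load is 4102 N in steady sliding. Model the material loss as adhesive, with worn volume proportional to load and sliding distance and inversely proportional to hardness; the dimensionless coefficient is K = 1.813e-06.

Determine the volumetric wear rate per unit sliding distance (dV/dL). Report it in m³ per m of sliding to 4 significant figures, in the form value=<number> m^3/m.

Every step holds full float precision, and intermediate values are shown rounded, and one last rounding: 4 significant figures.
Hardness H = 559.0 HV × 9.807 MPa/HV = 5482 MPa = 5.482e+09 Pa.
As SI base values: W = 4102 N, H = 5.482e+09 Pa, K = 1.813e-06.
Sliding wear rate dV/dL = K·W/H, per unit distance: 1.813e-06 · 4102 / 5.482e+09 = 1.357e-12 m³/m.

value=1.357e-12 m^3/m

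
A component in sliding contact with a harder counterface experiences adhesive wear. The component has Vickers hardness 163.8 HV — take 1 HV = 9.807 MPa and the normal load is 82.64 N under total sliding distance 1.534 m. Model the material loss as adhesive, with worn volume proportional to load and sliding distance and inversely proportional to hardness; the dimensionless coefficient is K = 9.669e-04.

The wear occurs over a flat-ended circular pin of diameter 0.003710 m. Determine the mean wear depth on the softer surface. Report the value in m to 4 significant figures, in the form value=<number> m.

Shown intermediates are rounded. Every step runs at full float precision. Rounded just once: 4 significant figures.
Convert: Hardness H = 163.8 HV × 9.807 MPa/HV = 1606 MPa = 1.606e+09 Pa.
Convert: Contact area A = π·d²/4 = π·(0.003710 m)²/4 = 1.081e-05 m².
In SI base units, W = 82.64 N, H = 1.606e+09 Pa, K = 9.669e-04.
Worn volume V = K·W·L/H = 9.669e-04 · 82.64 · 1.534 / 1.606e+09 = 7.630e-11 m³.
Depth h = V/A = 7.630e-11 / 1.081e-05 = 7.058e-06 m.

value=7.058e-06 m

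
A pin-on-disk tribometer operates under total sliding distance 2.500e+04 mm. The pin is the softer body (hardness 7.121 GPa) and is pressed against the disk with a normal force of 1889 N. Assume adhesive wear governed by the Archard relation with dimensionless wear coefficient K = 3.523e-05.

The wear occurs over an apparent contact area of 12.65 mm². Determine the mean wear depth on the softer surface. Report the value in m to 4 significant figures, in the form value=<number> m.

Intermediates are printed rounded — the algebra maintains exact precision; one last rounding to 4 significant digits.
Convert: The distance L = 2.500e+04 mm = 25.00 m.
Convert: Hardness H = 7.121 GPa = 7.121e+09 Pa.
Convert: Contact area A = 12.65 mm² = 1.265e-05 m².
Collected in SI base units: W = 1889 N, H = 7.121e+09 Pa, K = 3.523e-05.
Archard volume V = K·W·L/H = 3.523e-05 · 1889 · 25.00 / 7.121e+09 = 2.336e-10 m³.
Depth h = V/A = 2.336e-10 / 1.265e-05 = 1.847e-05 m.

value=1.847e-05 m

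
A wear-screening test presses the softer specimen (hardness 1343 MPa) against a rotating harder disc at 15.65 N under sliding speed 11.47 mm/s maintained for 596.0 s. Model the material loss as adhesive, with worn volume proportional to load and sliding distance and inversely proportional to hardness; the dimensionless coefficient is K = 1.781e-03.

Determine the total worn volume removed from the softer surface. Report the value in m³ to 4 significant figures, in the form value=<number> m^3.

value=1.419e-10 m^3

Each operation carries exact precision, and displayed values are rounded. Rounded just once, at 4 significant digits.
Sliding speed v = 11.47 mm/s = 0.01147 m/s. Sliding distance L = v·t = 0.01147 m/s × 596.0 s = 6.836 m.
Hardness H = 1343 MPa = 1.343e+09 Pa.
In SI base units, W = 15.65 N, H = 1.343e+09 Pa, K = 1.781e-03.
Volume removed: V = K·W·L/H = 1.781e-03 · 15.65 · 6.836 / 1.343e+09 = 1.419e-10 m³.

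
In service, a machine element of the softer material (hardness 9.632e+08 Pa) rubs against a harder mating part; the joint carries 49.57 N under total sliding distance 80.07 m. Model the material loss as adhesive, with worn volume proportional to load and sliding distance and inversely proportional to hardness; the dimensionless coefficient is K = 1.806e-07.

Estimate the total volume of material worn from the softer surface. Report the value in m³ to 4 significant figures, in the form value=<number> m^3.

value=7.442e-13 m^3

Intermediates are printed rounded. Each operation runs at full precision, and a lone final rounding, at four significant digits.
In SI base units: W = 49.57 N, H = 9.632e+08 Pa, K = 1.806e-07.
Archard relation: V = K·W·L/H = 1.806e-07 · 49.57 · 80.07 / 9.632e+08 = 7.442e-13 m³.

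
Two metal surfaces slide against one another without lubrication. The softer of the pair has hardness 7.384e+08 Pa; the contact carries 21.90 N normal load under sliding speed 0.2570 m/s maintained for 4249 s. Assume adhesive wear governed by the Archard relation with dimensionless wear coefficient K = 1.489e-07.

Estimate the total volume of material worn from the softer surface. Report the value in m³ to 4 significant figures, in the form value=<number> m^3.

Every step runs at exact precision; intermediate values are printed rounded; rounded just once to four significant digits.
Path length L = v·t = 0.2570 m/s × 4249 s = 1092 m.
Restated in SI base units: W = 21.90 N, H = 7.384e+08 Pa, K = 1.489e-07.
Worn volume V = K·W·L/H = 1.489e-07 · 21.90 · 1092 / 7.384e+08 = 4.822e-12 m³.

value=4.822e-12 m^3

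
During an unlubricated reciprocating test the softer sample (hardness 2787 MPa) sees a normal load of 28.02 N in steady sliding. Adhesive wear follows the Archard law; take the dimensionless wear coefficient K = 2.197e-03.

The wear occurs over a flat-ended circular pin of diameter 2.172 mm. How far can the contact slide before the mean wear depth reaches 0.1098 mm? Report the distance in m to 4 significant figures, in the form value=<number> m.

value=18.42 m

The computation runs at exact precision — intermediates appear rounded; rounded once at the end: 4 significant digits.
Convert: Hardness H = 2787 MPa = 2.787e+09 Pa.
Convert: Pin diameter d = 2.172 mm = 0.002172 m. Contact area A = π·d²/4 = π·(0.002172 m)²/4 = 3.705e-06 m².
Convert: Depth limit h_lim = 0.1098 mm = 1.098e-04 m.
Expressed in SI base units: W = 28.02 N, H = 2.787e+09 Pa, K = 2.197e-03.
Permissible volume V_lim = h_lim·A = 1.098e-04 · 3.705e-06 = 4.068e-10 m³.
Thus life L = V_lim·H/(K·W) = 4.068e-10 · 2.787e+09 / (2.197e-03 · 28.02) = 18.42 m.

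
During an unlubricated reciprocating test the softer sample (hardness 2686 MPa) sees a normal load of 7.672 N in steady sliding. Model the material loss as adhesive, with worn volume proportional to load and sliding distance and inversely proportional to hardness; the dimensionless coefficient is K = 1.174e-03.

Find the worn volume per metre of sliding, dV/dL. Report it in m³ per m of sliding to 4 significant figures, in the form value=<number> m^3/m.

value=3.353e-12 m^3/m

All arithmetic holds full float precision; the intermediates appear rounded; a single final rounding: 4 significant figures.
Hardness H = 2686 MPa = 2.686e+09 Pa.
In SI base units: W = 7.672 N, H = 2.686e+09 Pa, K = 1.174e-03.
Rate of wear dV/dL = K·W/H — distance-free: 1.174e-03 · 7.672 / 2.686e+09 = 3.353e-12 m³/m.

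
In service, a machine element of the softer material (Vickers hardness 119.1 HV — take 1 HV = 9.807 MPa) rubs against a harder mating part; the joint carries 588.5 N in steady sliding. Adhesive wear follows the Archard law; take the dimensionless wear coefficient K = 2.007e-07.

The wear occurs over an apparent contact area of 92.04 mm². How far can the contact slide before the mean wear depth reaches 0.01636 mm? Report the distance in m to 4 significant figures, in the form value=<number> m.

value=1.489e+04 m

All working math carries exact precision, and intermediate values are shown rounded. Rounded just once to four significant figures.
Convert: Hardness H = 119.1 HV × 9.807 MPa/HV = 1168 MPa = 1.168e+09 Pa.
Convert: Contact area A = 92.04 mm² = 9.204e-05 m².
Convert: Depth limit h_lim = 0.01636 mm = 1.636e-05 m.
In SI base units, W = 588.5 N, H = 1.168e+09 Pa, K = 2.007e-07.
Wearable volume V_lim = h_lim·A = 1.636e-05 · 9.204e-05 = 1.506e-09 m³.
Inverting, life L = V_lim·H/(K·W) = 1.506e-09 · 1.168e+09 / (2.007e-07 · 588.5) = 1.489e+04 m.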